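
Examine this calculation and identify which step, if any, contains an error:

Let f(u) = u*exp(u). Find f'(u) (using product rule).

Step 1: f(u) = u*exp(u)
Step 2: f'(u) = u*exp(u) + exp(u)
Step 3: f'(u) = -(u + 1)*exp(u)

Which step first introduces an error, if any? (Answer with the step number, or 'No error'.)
Step 3

Step 3 is incorrect due to a sign flip.
The step shows: -(u + 1)*exp(u)
The correct value should be: (u + 1)*exp(u)

Explanation: The sign of the whole expression was flipped: the term (u + 1)*exp(u) was incorrectly written as -(u + 1)*exp(u)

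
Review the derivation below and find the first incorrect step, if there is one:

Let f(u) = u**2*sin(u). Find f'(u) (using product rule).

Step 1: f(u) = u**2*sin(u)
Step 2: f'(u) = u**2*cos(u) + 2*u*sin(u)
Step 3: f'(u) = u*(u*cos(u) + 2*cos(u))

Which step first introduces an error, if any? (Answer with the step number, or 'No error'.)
Step 3

Step 3 is incorrect due to a wrong trig function.
The step shows: u*(u*cos(u) + 2*cos(u))
The correct value should be: u*(u*cos(u) + 2*sin(u))

Explanation: sin(u) was incorrectly written as cos(u): the term u*(u*cos(u) + 2*sin(u)) was incorrectly written as u*(u*cos(u) + 2*cos(u))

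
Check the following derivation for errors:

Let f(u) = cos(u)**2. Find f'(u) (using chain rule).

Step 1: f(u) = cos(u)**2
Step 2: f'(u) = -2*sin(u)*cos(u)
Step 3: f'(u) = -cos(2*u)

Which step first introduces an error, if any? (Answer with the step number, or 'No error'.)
Step 3

Step 3 is incorrect due to a wrong trig function.
The step shows: -cos(2*u)
The correct value should be: -sin(2*u)

Explanation: sin(2*u) was incorrectly written as cos(2*u): the term -sin(2*u) was incorrectly written as -cos(2*u)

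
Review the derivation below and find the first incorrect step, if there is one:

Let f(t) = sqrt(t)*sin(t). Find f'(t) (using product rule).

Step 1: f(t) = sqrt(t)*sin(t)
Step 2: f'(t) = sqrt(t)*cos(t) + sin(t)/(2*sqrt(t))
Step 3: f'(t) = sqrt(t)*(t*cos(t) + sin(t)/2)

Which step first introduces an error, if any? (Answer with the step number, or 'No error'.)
Step 3

Step 3 is incorrect due to a wrong exponent.
The step shows: sqrt(t)*(t*cos(t) + sin(t)/2)
The correct value should be: (t*cos(t) + sin(t)/2)/sqrt(t)

Explanation: The exponent -1/2 on t was incorrectly written as 1/2: the term (t*cos(t) + sin(t)/2)/sqrt(t) was incorrectly written as sqrt(t)*(t*cos(t) + sin(t)/2)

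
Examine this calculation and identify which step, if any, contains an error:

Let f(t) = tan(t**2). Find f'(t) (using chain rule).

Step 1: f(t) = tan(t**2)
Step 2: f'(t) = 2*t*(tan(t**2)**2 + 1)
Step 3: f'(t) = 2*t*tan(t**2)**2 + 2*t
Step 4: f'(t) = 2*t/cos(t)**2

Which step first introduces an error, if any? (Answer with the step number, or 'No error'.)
Step 4

Step 4 is incorrect due to a wrong exponent.
The step shows: 2*t/cos(t)**2
The correct value should be: 2*t/cos(t**2)**2

Explanation: The exponent 2 on t was incorrectly written as 1: the term 2*t/cos(t**2)**2 was incorrectly written as 2*t/cos(t)**2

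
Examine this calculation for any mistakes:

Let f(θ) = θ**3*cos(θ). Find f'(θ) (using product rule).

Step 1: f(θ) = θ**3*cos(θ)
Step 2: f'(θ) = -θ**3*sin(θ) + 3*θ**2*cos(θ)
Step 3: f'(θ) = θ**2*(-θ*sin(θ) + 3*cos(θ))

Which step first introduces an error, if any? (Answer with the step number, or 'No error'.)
No error

All steps in this derivation are correct.
The final answer f'(θ) = θ**2*(-θ*sin(θ) + 3*cos(θ)) is valid.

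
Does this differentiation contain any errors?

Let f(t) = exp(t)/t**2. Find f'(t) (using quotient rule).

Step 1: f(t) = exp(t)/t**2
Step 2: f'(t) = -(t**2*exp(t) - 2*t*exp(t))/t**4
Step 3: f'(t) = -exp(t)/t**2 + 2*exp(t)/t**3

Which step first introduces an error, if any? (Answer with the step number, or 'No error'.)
Step 2

Step 2 is incorrect due to a sign flip.
The step shows: -(t**2*exp(t) - 2*t*exp(t))/t**4
The correct value should be: (t**2*exp(t) - 2*t*exp(t))/t**4

Explanation: The sign of the whole expression was flipped: the term (t**2*exp(t) - 2*t*exp(t))/t**4 was incorrectly written as -(t**2*exp(t) - 2*t*exp(t))/t**4
The later steps are derived from this incorrect expression, so the error originates in Step 2.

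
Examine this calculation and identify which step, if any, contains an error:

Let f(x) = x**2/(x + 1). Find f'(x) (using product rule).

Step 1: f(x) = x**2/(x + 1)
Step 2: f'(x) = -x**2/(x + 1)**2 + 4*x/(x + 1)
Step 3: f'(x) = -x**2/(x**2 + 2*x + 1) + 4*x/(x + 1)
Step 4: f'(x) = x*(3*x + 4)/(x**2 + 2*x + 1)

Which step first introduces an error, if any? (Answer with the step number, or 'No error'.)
Step 2

Step 2 is incorrect due to a wrong coefficient.
The step shows: -x**2/(x + 1)**2 + 4*x/(x + 1)
The correct value should be: -x**2/(x + 1)**2 + 2*x/(x + 1)

Explanation: The coefficient 2 was incorrectly written as 4: the term 2*x/(x + 1) was incorrectly written as 4*x/(x + 1)
The later steps are derived from this incorrect expression, so the error originates in Step 2.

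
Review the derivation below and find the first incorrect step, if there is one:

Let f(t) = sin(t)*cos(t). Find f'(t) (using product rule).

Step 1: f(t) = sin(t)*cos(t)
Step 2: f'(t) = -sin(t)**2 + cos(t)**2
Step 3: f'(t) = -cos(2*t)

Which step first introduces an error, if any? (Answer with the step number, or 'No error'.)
Step 3

Step 3 is incorrect due to a sign flip.
The step shows: -cos(2*t)
The correct value should be: cos(2*t)

Explanation: The sign of the whole expression was flipped: the term cos(2*t) was incorrectly written as -cos(2*t)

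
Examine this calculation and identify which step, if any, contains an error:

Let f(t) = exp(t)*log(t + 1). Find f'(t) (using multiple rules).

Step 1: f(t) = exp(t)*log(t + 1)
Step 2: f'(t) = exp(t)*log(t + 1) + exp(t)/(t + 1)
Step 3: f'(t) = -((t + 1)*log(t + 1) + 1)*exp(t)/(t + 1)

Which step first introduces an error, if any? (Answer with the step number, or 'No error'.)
Step 3

Step 3 is incorrect due to a sign flip.
The step shows: -((t + 1)*log(t + 1) + 1)*exp(t)/(t + 1)
The correct value should be: ((t + 1)*log(t + 1) + 1)*exp(t)/(t + 1)

Explanation: The sign of the whole expression was flipped: the term ((t + 1)*log(t + 1) + 1)*exp(t)/(t + 1) was incorrectly written as -((t + 1)*log(t + 1) + 1)*exp(t)/(t + 1)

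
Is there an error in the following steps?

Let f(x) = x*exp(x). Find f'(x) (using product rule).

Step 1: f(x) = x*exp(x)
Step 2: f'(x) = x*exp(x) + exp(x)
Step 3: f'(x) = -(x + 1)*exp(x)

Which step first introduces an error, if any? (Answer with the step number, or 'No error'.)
Step 3

Step 3 is incorrect due to a sign flip.
The step shows: -(x + 1)*exp(x)
The correct value should be: (x + 1)*exp(x)

Explanation: The sign of the whole expression was flipped: the term (x + 1)*exp(x) was incorrectly written as -(x + 1)*exp(x)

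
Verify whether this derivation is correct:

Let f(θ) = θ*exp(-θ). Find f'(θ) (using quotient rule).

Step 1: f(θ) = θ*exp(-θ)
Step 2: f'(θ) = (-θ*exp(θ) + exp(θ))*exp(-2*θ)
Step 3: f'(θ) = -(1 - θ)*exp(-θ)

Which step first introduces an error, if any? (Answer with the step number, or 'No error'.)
Step 3

Step 3 is incorrect due to a sign flip.
The step shows: -(1 - θ)*exp(-θ)
The correct value should be: (1 - θ)*exp(-θ)

Explanation: The sign of the whole expression was flipped: the term (1 - θ)*exp(-θ) was incorrectly written as -(1 - θ)*exp(-θ)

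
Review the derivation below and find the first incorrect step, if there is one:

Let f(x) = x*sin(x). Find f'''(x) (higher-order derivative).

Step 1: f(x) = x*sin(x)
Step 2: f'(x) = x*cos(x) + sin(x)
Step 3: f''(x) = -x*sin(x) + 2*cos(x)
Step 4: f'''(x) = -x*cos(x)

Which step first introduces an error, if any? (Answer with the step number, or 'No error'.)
Step 4

Step 4 is incorrect due to a dropped term.
The step shows: -x*cos(x)
The correct value should be: -x*cos(x) - 3*sin(x)

Explanation: A term was dropped: the term -3*sin(x) was incorrectly omitted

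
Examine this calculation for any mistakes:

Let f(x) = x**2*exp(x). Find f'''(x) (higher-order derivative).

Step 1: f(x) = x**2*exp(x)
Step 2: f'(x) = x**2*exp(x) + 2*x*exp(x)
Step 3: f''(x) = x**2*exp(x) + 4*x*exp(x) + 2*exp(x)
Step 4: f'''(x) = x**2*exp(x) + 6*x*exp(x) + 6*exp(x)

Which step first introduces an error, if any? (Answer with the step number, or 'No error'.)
No error

All steps in this derivation are correct.
The final answer f'''(x) = x**2*exp(x) + 6*x*exp(x) + 6*exp(x) is valid.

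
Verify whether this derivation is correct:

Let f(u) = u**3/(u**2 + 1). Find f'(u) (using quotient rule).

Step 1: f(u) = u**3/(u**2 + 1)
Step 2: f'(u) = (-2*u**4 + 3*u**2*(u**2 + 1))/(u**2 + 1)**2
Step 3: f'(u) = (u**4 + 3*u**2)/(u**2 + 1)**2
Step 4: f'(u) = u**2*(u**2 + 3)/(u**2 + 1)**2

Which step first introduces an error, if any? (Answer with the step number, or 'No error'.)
No error

All steps in this derivation are correct.
The final answer f'(u) = u**2*(u**2 + 3)/(u**2 + 1)**2 is valid.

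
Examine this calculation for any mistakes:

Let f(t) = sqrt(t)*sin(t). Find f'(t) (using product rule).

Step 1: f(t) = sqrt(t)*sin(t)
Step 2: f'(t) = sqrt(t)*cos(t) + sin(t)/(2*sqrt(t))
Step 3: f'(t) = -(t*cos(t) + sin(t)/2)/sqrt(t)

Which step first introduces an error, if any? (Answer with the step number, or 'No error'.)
Step 3

Step 3 is incorrect due to a sign flip.
The step shows: -(t*cos(t) + sin(t)/2)/sqrt(t)
The correct value should be: (t*cos(t) + sin(t)/2)/sqrt(t)

Explanation: The sign of the whole expression was flipped: the term (t*cos(t) + sin(t)/2)/sqrt(t) was incorrectly written as -(t*cos(t) + sin(t)/2)/sqrt(t)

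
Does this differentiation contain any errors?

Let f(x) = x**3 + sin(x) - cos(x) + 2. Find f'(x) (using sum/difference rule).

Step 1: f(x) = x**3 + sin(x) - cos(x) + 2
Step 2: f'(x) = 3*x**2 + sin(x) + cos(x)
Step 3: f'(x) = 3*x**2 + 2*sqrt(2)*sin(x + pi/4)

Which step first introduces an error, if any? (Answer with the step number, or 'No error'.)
Step 3

Step 3 is incorrect due to a wrong exponent.
The step shows: 3*x**2 + 2*sqrt(2)*sin(x + pi/4)
The correct value should be: 3*x**2 + sqrt(2)*sin(x + pi/4)

Explanation: The exponent 1/2 on 2 was incorrectly written as 3/2: the term sqrt(2)*sin(x + pi/4) was incorrectly written as 2*sqrt(2)*sin(x + pi/4)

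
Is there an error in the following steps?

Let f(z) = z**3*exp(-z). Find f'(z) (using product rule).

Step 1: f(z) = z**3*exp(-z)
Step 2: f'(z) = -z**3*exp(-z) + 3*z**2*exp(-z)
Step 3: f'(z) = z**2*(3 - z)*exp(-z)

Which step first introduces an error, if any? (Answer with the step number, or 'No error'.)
No error

All steps in this derivation are correct.
The final answer f'(z) = z**2*(3 - z)*exp(-z) is valid.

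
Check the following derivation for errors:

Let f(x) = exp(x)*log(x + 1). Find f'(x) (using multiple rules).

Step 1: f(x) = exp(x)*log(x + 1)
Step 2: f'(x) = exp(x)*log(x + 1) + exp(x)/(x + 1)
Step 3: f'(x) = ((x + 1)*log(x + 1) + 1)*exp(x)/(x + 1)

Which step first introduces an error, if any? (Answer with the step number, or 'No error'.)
No error

All steps in this derivation are correct.
The final answer f'(x) = ((x + 1)*log(x + 1) + 1)*exp(x)/(x + 1) is valid.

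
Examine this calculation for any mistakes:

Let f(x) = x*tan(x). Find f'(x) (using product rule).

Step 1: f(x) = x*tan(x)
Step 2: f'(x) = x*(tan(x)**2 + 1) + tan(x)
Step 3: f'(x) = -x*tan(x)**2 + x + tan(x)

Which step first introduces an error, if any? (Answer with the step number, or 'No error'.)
Step 3

Step 3 is incorrect due to a sign flip.
The step shows: -x*tan(x)**2 + x + tan(x)
The correct value should be: x*tan(x)**2 + x + tan(x)

Explanation: The sign of one term was flipped: the term x*tan(x)**2 was incorrectly written as -x*tan(x)**2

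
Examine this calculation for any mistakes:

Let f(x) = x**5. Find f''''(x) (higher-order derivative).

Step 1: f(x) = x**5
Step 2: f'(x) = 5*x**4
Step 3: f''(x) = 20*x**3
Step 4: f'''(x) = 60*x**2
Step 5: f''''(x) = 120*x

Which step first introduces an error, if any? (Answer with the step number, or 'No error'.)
No error

All steps in this derivation are correct.
The final answer f''''(x) = 120*x is valid.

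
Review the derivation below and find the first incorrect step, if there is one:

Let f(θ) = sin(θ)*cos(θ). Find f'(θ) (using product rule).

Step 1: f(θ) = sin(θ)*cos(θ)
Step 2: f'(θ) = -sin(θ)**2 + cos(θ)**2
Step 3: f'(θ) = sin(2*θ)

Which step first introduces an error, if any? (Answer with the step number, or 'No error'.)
Step 3

Step 3 is incorrect due to a wrong trig function.
The step shows: sin(2*θ)
The correct value should be: cos(2*θ)

Explanation: cos(2*θ) was incorrectly written as sin(2*θ): the term cos(2*θ) was incorrectly written as sin(2*θ)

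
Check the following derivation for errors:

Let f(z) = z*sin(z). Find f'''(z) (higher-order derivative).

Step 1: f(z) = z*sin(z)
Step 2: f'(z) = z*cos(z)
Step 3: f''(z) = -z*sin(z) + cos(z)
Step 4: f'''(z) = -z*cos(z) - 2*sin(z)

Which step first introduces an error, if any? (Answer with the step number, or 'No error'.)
Step 2

Step 2 is incorrect due to a dropped term.
The step shows: z*cos(z)
The correct value should be: z*cos(z) + sin(z)

Explanation: A term was dropped: the term sin(z) was incorrectly omitted
The later steps are derived from this incorrect expression, so the error originates in Step 2.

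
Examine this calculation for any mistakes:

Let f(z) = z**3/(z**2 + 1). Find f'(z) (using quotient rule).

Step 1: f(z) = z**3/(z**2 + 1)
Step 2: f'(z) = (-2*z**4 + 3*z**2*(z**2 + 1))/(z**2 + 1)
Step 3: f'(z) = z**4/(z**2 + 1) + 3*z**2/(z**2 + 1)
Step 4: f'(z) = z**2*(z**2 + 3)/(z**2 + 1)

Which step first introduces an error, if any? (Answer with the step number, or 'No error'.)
Step 2

Step 2 is incorrect due to a wrong exponent.
The step shows: (-2*z**4 + 3*z**2*(z**2 + 1))/(z**2 + 1)
The correct value should be: (-2*z**4 + 3*z**2*(z**2 + 1))/(z**2 + 1)**2

Explanation: The exponent -2 on z**2 + 1 was incorrectly written as -1: the term (-2*z**4 + 3*z**2*(z**2 + 1))/(z**2 + 1)**2 was incorrectly written as (-2*z**4 + 3*z**2*(z**2 + 1))/(z**2 + 1)
The later steps are derived from this incorrect expression, so the error originates in Step 2.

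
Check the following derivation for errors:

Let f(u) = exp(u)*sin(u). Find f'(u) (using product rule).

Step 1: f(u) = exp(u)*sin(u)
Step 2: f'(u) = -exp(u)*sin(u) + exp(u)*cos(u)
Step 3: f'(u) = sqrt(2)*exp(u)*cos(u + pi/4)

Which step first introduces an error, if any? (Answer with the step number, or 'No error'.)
Step 2

Step 2 is incorrect due to a sign flip.
The step shows: -exp(u)*sin(u) + exp(u)*cos(u)
The correct value should be: exp(u)*sin(u) + exp(u)*cos(u)

Explanation: The sign of one term was flipped: the term exp(u)*sin(u) was incorrectly written as -exp(u)*sin(u)
The later steps are derived from this incorrect expression, so the error originates in Step 2.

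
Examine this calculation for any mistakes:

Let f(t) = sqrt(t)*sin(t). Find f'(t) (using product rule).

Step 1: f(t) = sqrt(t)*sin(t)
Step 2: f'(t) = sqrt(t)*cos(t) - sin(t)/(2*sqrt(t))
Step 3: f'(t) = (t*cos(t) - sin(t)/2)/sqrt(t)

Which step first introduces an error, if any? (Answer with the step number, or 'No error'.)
Step 2

Step 2 is incorrect due to a sign flip.
The step shows: sqrt(t)*cos(t) - sin(t)/(2*sqrt(t))
The correct value should be: sqrt(t)*cos(t) + sin(t)/(2*sqrt(t))

Explanation: The sign of one term was flipped: the term sin(t)/(2*sqrt(t)) was incorrectly written as -sin(t)/(2*sqrt(t))
The later steps are derived from this incorrect expression, so the error originates in Step 2.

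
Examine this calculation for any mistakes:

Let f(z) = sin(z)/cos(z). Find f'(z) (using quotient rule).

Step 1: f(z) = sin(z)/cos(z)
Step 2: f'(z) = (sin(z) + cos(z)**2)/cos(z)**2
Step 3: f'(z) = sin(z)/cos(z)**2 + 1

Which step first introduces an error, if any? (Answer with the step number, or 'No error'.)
Step 2

Step 2 is incorrect due to a wrong exponent.
The step shows: (sin(z) + cos(z)**2)/cos(z)**2
The correct value should be: (sin(z)**2 + cos(z)**2)/cos(z)**2

Explanation: The exponent 2 on sin(z) was incorrectly written as 1: the term (sin(z)**2 + cos(z)**2)/cos(z)**2 was incorrectly written as (sin(z) + cos(z)**2)/cos(z)**2
The later steps are derived from this incorrect expression, so the error originates in Step 2.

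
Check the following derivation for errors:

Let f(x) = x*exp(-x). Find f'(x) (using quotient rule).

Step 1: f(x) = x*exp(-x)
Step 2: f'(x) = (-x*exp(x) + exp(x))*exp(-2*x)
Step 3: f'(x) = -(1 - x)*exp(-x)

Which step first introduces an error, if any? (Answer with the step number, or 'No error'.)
Step 3

Step 3 is incorrect due to a sign flip.
The step shows: -(1 - x)*exp(-x)
The correct value should be: (1 - x)*exp(-x)

Explanation: The sign of the whole expression was flipped: the term (1 - x)*exp(-x) was incorrectly written as -(1 - x)*exp(-x)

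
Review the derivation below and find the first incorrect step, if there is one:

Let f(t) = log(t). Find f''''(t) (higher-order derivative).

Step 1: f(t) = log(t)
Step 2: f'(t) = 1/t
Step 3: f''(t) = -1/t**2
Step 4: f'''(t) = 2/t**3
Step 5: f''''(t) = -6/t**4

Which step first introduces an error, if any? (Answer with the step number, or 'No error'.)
No error

All steps in this derivation are correct.
The final answer f''''(t) = -6/t**4 is valid.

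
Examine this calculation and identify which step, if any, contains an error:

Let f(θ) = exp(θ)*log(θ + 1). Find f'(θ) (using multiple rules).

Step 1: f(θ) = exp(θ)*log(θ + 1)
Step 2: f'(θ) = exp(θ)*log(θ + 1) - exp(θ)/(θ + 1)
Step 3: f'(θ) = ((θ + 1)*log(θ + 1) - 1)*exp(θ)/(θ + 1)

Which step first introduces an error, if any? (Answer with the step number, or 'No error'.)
Step 2

Step 2 is incorrect due to a sign flip.
The step shows: exp(θ)*log(θ + 1) - exp(θ)/(θ + 1)
The correct value should be: exp(θ)*log(θ + 1) + exp(θ)/(θ + 1)

Explanation: The sign of one term was flipped: the term exp(θ)/(θ + 1) was incorrectly written as -exp(θ)/(θ + 1)
The later steps are derived from this incorrect expression, so the error originates in Step 2.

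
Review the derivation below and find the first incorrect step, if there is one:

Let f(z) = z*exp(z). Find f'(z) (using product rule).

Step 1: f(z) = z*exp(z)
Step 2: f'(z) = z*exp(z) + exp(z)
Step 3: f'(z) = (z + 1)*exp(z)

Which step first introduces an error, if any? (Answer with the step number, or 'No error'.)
No error

All steps in this derivation are correct.
The final answer f'(z) = (z + 1)*exp(z) is valid.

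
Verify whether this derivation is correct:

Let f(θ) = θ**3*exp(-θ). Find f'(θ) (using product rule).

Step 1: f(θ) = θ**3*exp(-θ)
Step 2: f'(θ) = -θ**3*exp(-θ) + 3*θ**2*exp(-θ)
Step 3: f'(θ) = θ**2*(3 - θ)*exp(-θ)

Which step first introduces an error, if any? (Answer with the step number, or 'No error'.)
No error

All steps in this derivation are correct.
The final answer f'(θ) = θ**2*(3 - θ)*exp(-θ) is valid.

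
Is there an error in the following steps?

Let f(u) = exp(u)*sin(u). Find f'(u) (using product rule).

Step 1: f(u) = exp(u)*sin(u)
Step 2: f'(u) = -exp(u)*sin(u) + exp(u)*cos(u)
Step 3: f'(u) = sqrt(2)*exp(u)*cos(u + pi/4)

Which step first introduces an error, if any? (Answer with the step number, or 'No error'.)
Step 2

Step 2 is incorrect due to a sign flip.
The step shows: -exp(u)*sin(u) + exp(u)*cos(u)
The correct value should be: exp(u)*sin(u) + exp(u)*cos(u)

Explanation: The sign of one term was flipped: the term exp(u)*sin(u) was incorrectly written as -exp(u)*sin(u)
The later steps are derived from this incorrect expression, so the error originates in Step 2.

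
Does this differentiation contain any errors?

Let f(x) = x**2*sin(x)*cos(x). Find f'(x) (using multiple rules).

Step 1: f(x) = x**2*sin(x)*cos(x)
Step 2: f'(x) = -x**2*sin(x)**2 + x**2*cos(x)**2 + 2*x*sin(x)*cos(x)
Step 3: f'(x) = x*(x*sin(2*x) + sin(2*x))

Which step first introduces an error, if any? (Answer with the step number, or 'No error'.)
Step 3

Step 3 is incorrect due to a wrong trig function.
The step shows: x*(x*sin(2*x) + sin(2*x))
The correct value should be: x*(x*cos(2*x) + sin(2*x))

Explanation: cos(2*x) was incorrectly written as sin(2*x): the term x*(x*cos(2*x) + sin(2*x)) was incorrectly written as x*(x*sin(2*x) + sin(2*x))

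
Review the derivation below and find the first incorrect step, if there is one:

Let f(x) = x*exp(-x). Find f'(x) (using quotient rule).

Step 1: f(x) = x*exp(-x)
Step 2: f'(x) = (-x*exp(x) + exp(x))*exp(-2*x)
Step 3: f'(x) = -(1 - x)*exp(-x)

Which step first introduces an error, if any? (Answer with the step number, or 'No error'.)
Step 3

Step 3 is incorrect due to a sign flip.
The step shows: -(1 - x)*exp(-x)
The correct value should be: (1 - x)*exp(-x)

Explanation: The sign of the whole expression was flipped: the term (1 - x)*exp(-x) was incorrectly written as -(1 - x)*exp(-x)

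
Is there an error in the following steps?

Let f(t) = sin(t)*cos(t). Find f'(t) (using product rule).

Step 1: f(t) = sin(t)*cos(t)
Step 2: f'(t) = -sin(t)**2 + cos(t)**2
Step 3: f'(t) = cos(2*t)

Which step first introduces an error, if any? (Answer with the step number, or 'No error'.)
No error

All steps in this derivation are correct.
The final answer f'(t) = cos(2*t) is valid.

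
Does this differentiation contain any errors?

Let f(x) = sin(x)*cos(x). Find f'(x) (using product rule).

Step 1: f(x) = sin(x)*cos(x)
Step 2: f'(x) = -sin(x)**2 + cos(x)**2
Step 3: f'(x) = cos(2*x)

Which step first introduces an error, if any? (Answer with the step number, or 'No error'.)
No error

All steps in this derivation are correct.
The final answer f'(x) = cos(2*x) is valid.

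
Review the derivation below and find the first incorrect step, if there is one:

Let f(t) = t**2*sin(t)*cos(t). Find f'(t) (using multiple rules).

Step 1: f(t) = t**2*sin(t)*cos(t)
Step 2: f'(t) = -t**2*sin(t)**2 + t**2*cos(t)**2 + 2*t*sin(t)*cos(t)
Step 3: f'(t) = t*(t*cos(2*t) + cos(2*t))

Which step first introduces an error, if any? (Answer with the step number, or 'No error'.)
Step 3

Step 3 is incorrect due to a wrong trig function.
The step shows: t*(t*cos(2*t) + cos(2*t))
The correct value should be: t*(t*cos(2*t) + sin(2*t))

Explanation: sin(2*t) was incorrectly written as cos(2*t): the term t*(t*cos(2*t) + sin(2*t)) was incorrectly written as t*(t*cos(2*t) + cos(2*t))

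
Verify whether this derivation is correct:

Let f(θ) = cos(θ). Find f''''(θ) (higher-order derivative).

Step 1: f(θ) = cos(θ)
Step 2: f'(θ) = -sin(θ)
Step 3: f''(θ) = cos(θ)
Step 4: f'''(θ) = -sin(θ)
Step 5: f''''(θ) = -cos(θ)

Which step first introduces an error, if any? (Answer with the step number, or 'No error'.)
Step 3

Step 3 is incorrect due to a sign flip.
The step shows: cos(θ)
The correct value should be: -cos(θ)

Explanation: The sign of the whole expression was flipped: the term -cos(θ) was incorrectly written as cos(θ)
The later steps are derived from this incorrect expression, so the error originates in Step 3.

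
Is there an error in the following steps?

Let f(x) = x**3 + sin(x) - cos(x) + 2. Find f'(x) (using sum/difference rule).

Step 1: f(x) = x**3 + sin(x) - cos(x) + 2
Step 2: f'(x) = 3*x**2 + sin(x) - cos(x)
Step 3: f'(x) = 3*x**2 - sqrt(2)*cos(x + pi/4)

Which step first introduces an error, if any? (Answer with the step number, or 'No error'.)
Step 2

Step 2 is incorrect due to a sign flip.
The step shows: 3*x**2 + sin(x) - cos(x)
The correct value should be: 3*x**2 + sin(x) + cos(x)

Explanation: The sign of one term was flipped: the term cos(x) was incorrectly written as -cos(x)
The later steps are derived from this incorrect expression, so the error originates in Step 2.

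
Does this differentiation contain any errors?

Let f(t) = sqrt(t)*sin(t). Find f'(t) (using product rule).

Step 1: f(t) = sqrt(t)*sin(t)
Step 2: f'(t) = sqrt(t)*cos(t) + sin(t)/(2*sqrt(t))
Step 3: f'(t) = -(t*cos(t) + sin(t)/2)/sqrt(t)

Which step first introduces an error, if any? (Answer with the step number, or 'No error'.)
Step 3

Step 3 is incorrect due to a sign flip.
The step shows: -(t*cos(t) + sin(t)/2)/sqrt(t)
The correct value should be: (t*cos(t) + sin(t)/2)/sqrt(t)

Explanation: The sign of the whole expression was flipped: the term (t*cos(t) + sin(t)/2)/sqrt(t) was incorrectly written as -(t*cos(t) + sin(t)/2)/sqrt(t)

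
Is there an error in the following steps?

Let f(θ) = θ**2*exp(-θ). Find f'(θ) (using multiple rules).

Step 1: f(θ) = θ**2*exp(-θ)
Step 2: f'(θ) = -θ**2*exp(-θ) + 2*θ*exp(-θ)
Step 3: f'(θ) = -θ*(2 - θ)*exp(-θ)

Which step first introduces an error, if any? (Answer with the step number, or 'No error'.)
Step 3

Step 3 is incorrect due to a sign flip.
The step shows: -θ*(2 - θ)*exp(-θ)
The correct value should be: θ*(2 - θ)*exp(-θ)

Explanation: The sign of the whole expression was flipped: the term θ*(2 - θ)*exp(-θ) was incorrectly written as -θ*(2 - θ)*exp(-θ)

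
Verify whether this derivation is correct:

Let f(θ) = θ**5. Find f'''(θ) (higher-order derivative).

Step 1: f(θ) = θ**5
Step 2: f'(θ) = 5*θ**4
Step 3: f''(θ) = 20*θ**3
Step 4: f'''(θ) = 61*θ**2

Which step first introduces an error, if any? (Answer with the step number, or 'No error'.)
Step 4

Step 4 is incorrect due to a wrong coefficient.
The step shows: 61*θ**2
The correct value should be: 60*θ**2

Explanation: The coefficient 60 was incorrectly written as 61: the term 60*θ**2 was incorrectly written as 61*θ**2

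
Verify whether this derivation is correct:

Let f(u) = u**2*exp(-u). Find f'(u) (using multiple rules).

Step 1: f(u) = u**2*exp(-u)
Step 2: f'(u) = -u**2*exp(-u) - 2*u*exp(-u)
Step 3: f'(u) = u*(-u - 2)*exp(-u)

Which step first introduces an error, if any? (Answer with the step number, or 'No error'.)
Step 2

Step 2 is incorrect due to a sign flip.
The step shows: -u**2*exp(-u) - 2*u*exp(-u)
The correct value should be: -u**2*exp(-u) + 2*u*exp(-u)

Explanation: The sign of one term was flipped: the term 2*u*exp(-u) was incorrectly written as -2*u*exp(-u)
The later steps are derived from this incorrect expression, so the error originates in Step 2.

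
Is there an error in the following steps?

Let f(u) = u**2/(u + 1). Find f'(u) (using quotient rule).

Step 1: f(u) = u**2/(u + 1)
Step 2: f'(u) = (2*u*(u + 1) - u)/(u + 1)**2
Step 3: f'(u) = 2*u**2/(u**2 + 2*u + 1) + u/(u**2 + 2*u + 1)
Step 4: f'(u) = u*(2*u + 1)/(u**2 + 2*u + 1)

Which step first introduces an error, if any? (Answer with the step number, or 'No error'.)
Step 2

Step 2 is incorrect due to a wrong exponent.
The step shows: (2*u*(u + 1) - u)/(u + 1)**2
The correct value should be: (-u**2 + 2*u*(u + 1))/(u + 1)**2

Explanation: The exponent 2 on u was incorrectly written as 1: the term (-u**2 + 2*u*(u + 1))/(u + 1)**2 was incorrectly written as (2*u*(u + 1) - u)/(u + 1)**2
The later steps are derived from this incorrect expression, so the error originates in Step 2.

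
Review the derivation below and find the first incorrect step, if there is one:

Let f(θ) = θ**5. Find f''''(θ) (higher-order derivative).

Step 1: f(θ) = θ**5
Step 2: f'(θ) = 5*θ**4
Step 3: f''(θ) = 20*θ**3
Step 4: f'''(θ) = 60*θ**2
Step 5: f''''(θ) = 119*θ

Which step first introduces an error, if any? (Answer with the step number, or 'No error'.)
Step 5

Step 5 is incorrect due to a wrong coefficient.
The step shows: 119*θ
The correct value should be: 120*θ

Explanation: The coefficient 120 was incorrectly written as 119: the term 120*θ was incorrectly written as 119*θ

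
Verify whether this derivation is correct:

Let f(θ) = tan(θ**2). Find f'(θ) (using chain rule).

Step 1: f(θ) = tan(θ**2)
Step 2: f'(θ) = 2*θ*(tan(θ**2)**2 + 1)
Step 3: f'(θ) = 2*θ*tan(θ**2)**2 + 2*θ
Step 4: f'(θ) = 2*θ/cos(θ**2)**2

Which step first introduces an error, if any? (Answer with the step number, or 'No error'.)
No error

All steps in this derivation are correct.
The final answer f'(θ) = 2*θ/cos(θ**2)**2 is valid.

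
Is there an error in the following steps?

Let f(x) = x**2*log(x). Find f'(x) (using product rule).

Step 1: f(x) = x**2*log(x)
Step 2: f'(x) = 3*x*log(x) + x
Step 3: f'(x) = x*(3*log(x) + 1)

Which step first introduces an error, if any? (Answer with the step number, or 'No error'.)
Step 2

Step 2 is incorrect due to a wrong coefficient.
The step shows: 3*x*log(x) + x
The correct value should be: 2*x*log(x) + x

Explanation: The coefficient 2 was incorrectly written as 3: the term 2*x*log(x) was incorrectly written as 3*x*log(x)
The later steps are derived from this incorrect expression, so the error originates in Step 2.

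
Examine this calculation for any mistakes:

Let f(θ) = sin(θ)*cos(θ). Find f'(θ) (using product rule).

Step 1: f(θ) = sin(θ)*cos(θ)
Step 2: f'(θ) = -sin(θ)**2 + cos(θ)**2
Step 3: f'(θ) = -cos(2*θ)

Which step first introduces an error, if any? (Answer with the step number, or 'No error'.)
Step 3

Step 3 is incorrect due to a sign flip.
The step shows: -cos(2*θ)
The correct value should be: cos(2*θ)

Explanation: The sign of the whole expression was flipped: the term cos(2*θ) was incorrectly written as -cos(2*θ)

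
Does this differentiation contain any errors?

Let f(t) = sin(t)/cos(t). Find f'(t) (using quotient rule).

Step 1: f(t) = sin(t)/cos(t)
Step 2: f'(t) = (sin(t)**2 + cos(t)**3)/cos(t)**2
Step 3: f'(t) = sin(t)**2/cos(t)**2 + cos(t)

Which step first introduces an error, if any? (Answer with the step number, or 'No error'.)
Step 2

Step 2 is incorrect due to a wrong exponent.
The step shows: (sin(t)**2 + cos(t)**3)/cos(t)**2
The correct value should be: (sin(t)**2 + cos(t)**2)/cos(t)**2

Explanation: The exponent 2 on cos(t) was incorrectly written as 3: the term (sin(t)**2 + cos(t)**2)/cos(t)**2 was incorrectly written as (sin(t)**2 + cos(t)**3)/cos(t)**2
The later steps are derived from this incorrect expression, so the error originates in Step 2.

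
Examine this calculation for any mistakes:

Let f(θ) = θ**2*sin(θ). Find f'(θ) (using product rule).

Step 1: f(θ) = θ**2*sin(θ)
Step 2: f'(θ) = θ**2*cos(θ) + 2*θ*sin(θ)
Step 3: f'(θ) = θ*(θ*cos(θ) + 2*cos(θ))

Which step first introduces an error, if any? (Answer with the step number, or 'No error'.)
Step 3

Step 3 is incorrect due to a wrong trig function.
The step shows: θ*(θ*cos(θ) + 2*cos(θ))
The correct value should be: θ*(θ*cos(θ) + 2*sin(θ))

Explanation: sin(θ) was incorrectly written as cos(θ): the term θ*(θ*cos(θ) + 2*sin(θ)) was incorrectly written as θ*(θ*cos(θ) + 2*cos(θ))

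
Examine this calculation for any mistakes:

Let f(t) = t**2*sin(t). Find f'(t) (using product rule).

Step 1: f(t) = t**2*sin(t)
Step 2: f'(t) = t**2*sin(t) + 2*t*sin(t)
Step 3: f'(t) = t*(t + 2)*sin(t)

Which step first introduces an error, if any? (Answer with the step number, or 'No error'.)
Step 2

Step 2 is incorrect due to a wrong trig function.
The step shows: t**2*sin(t) + 2*t*sin(t)
The correct value should be: t**2*cos(t) + 2*t*sin(t)

Explanation: cos(t) was incorrectly written as sin(t): the term t**2*cos(t) was incorrectly written as t**2*sin(t)
The later steps are derived from this incorrect expression, so the error originates in Step 2.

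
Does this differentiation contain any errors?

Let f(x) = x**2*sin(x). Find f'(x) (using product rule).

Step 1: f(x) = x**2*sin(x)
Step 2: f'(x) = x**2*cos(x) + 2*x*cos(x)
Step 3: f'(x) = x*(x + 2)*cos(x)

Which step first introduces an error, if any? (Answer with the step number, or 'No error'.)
Step 2

Step 2 is incorrect due to a wrong trig function.
The step shows: x**2*cos(x) + 2*x*cos(x)
The correct value should be: x**2*cos(x) + 2*x*sin(x)

Explanation: sin(x) was incorrectly written as cos(x): the term 2*x*sin(x) was incorrectly written as 2*x*cos(x)
The later steps are derived from this incorrect expression, so the error originates in Step 2.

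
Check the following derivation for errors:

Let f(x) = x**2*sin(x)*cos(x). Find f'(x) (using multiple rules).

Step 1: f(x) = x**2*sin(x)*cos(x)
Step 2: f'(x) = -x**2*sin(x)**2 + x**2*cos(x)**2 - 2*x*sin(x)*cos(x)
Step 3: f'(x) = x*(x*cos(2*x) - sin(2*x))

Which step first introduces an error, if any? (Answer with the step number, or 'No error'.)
Step 2

Step 2 is incorrect due to a sign flip.
The step shows: -x**2*sin(x)**2 + x**2*cos(x)**2 - 2*x*sin(x)*cos(x)
The correct value should be: -x**2*sin(x)**2 + x**2*cos(x)**2 + 2*x*sin(x)*cos(x)

Explanation: The sign of one term was flipped: the term 2*x*sin(x)*cos(x) was incorrectly written as -2*x*sin(x)*cos(x)
The later steps are derived from this incorrect expression, so the error originates in Step 2.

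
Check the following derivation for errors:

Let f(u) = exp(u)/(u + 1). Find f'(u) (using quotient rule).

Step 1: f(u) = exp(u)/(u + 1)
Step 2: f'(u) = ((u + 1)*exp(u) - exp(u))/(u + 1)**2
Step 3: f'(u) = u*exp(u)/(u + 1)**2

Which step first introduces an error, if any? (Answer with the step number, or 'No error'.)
No error

All steps in this derivation are correct.
The final answer f'(u) = u*exp(u)/(u + 1)**2 is valid.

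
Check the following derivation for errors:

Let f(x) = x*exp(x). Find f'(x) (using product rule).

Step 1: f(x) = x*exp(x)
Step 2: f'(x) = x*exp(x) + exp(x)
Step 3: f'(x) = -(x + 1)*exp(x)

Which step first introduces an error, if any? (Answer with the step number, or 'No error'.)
Step 3

Step 3 is incorrect due to a sign flip.
The step shows: -(x + 1)*exp(x)
The correct value should be: (x + 1)*exp(x)

Explanation: The sign of the whole expression was flipped: the term (x + 1)*exp(x) was incorrectly written as -(x + 1)*exp(x)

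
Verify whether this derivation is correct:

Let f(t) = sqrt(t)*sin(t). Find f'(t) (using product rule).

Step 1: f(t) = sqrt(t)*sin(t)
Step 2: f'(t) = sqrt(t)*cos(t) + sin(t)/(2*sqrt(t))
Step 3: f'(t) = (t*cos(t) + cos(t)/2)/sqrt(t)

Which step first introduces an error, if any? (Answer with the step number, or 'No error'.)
Step 3

Step 3 is incorrect due to a wrong trig function.
The step shows: (t*cos(t) + cos(t)/2)/sqrt(t)
The correct value should be: (t*cos(t) + sin(t)/2)/sqrt(t)

Explanation: sin(t) was incorrectly written as cos(t): the term (t*cos(t) + sin(t)/2)/sqrt(t) was incorrectly written as (t*cos(t) + cos(t)/2)/sqrt(t)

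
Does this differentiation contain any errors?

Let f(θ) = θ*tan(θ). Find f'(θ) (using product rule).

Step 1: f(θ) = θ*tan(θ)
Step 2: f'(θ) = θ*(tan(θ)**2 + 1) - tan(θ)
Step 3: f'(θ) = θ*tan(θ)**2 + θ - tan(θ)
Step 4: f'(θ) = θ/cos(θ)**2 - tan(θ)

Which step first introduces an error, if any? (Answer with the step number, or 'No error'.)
Step 2

Step 2 is incorrect due to a sign flip.
The step shows: θ*(tan(θ)**2 + 1) - tan(θ)
The correct value should be: θ*(tan(θ)**2 + 1) + tan(θ)

Explanation: The sign of one term was flipped: the term tan(θ) was incorrectly written as -tan(θ)
The later steps are derived from this incorrect expression, so the error originates in Step 2.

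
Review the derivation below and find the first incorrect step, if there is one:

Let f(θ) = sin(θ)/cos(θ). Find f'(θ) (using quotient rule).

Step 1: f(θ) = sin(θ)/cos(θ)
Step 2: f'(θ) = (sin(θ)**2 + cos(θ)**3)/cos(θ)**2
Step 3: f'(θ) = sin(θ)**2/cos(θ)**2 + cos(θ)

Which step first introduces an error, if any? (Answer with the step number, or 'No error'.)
Step 2

Step 2 is incorrect due to a wrong exponent.
The step shows: (sin(θ)**2 + cos(θ)**3)/cos(θ)**2
The correct value should be: (sin(θ)**2 + cos(θ)**2)/cos(θ)**2

Explanation: The exponent 2 on cos(θ) was incorrectly written as 3: the term (sin(θ)**2 + cos(θ)**2)/cos(θ)**2 was incorrectly written as (sin(θ)**2 + cos(θ)**3)/cos(θ)**2
The later steps are derived from this incorrect expression, so the error originates in Step 2.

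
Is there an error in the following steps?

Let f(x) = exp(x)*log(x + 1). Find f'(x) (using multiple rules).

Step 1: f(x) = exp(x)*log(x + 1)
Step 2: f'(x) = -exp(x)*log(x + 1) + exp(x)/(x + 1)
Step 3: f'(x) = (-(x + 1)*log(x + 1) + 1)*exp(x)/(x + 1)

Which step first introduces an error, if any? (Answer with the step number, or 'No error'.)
Step 2

Step 2 is incorrect due to a sign flip.
The step shows: -exp(x)*log(x + 1) + exp(x)/(x + 1)
The correct value should be: exp(x)*log(x + 1) + exp(x)/(x + 1)

Explanation: The sign of one term was flipped: the term exp(x)*log(x + 1) was incorrectly written as -exp(x)*log(x + 1)
The later steps are derived from this incorrect expression, so the error originates in Step 2.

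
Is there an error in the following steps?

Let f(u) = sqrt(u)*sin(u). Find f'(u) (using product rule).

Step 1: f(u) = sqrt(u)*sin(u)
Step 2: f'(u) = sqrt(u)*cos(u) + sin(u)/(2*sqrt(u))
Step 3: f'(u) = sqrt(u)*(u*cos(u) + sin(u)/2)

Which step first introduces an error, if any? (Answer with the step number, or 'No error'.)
Step 3

Step 3 is incorrect due to a wrong exponent.
The step shows: sqrt(u)*(u*cos(u) + sin(u)/2)
The correct value should be: (u*cos(u) + sin(u)/2)/sqrt(u)

Explanation: The exponent -1/2 on u was incorrectly written as 1/2: the term (u*cos(u) + sin(u)/2)/sqrt(u) was incorrectly written as sqrt(u)*(u*cos(u) + sin(u)/2)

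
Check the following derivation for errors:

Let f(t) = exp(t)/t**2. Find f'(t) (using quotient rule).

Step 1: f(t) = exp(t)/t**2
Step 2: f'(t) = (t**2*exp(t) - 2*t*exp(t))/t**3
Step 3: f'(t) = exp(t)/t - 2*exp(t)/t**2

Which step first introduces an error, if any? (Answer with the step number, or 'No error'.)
Step 2

Step 2 is incorrect due to a wrong exponent.
The step shows: (t**2*exp(t) - 2*t*exp(t))/t**3
The correct value should be: (t**2*exp(t) - 2*t*exp(t))/t**4

Explanation: The exponent -4 on t was incorrectly written as -3: the term (t**2*exp(t) - 2*t*exp(t))/t**4 was incorrectly written as (t**2*exp(t) - 2*t*exp(t))/t**3
The later steps are derived from this incorrect expression, so the error originates in Step 2.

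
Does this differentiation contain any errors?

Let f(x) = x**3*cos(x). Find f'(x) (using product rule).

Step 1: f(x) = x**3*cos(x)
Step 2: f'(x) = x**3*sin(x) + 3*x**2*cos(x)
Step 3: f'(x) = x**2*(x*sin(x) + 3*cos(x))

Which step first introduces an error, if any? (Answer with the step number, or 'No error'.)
Step 2

Step 2 is incorrect due to a sign flip.
The step shows: x**3*sin(x) + 3*x**2*cos(x)
The correct value should be: -x**3*sin(x) + 3*x**2*cos(x)

Explanation: The sign of one term was flipped: the term -x**3*sin(x) was incorrectly written as x**3*sin(x)
The later steps are derived from this incorrect expression, so the error originates in Step 2.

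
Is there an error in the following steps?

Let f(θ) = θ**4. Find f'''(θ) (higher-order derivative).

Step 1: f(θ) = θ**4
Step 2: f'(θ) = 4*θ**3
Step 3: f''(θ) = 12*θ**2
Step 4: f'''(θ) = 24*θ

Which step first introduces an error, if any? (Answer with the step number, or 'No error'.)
No error

All steps in this derivation are correct.
The final answer f'''(θ) = 24*θ is valid.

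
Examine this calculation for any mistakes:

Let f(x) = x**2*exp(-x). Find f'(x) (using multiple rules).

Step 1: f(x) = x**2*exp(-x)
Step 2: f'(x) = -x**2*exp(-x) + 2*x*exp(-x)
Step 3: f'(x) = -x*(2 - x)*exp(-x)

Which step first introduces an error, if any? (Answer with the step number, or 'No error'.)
Step 3

Step 3 is incorrect due to a sign flip.
The step shows: -x*(2 - x)*exp(-x)
The correct value should be: x*(2 - x)*exp(-x)

Explanation: The sign of the whole expression was flipped: the term x*(2 - x)*exp(-x) was incorrectly written as -x*(2 - x)*exp(-x)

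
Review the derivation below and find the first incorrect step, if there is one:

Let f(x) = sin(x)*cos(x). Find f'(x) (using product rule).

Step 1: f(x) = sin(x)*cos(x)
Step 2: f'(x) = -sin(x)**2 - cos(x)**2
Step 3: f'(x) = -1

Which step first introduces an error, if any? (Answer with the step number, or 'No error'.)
Step 2

Step 2 is incorrect due to a sign flip.
The step shows: -sin(x)**2 - cos(x)**2
The correct value should be: -sin(x)**2 + cos(x)**2

Explanation: The sign of one term was flipped: the term cos(x)**2 was incorrectly written as -cos(x)**2
The later steps are derived from this incorrect expression, so the error originates in Step 2.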